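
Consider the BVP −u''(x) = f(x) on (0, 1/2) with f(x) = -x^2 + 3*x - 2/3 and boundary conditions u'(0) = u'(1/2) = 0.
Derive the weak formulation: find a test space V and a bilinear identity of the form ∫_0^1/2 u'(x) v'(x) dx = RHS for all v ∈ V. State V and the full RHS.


V = H^1(0, 1/2) (no boundary constraint on v; u is determined up to an additive constant); weak form: ∫_0^1/2 u'v' dx = ∫_0^1/2 (-x^2 + 3*x - 2/3) v dx for all v ∈ V.

Multiply both sides by a test function v and integrate from 0 to 1/2:
  ∫_0^1/2 −u''(x) v(x) dx = ∫_0^1/2 f(x) v(x) dx.
Integrate the LHS by parts once:
  ∫_0^1/2 −u'' v dx = −[u'(x) v(x)]_0^1/2 + ∫_0^1/2 u'(x) v'(x) dx.
Thus ∫_0^1/2 u'(x) v'(x) dx = ∫_0^1/2 f(x) v(x) dx + [u'(x) v(x)]_0^1/2.
Choose V so that boundary terms are either known or forced to vanish.
u has homogeneous Neumann: u'(0) = u'(1/2) = 0. So [u' v]_0^1/2 = 0·v(1/2) − 0·v(0) = 0 for any v; take V = H^1(0, 1/2).
Weak formulation: find u (satisfying any essential BC) such that ∫_0^1/2 u'(x) v'(x) dx = ∫_0^1/2 f v dx for all v ∈ V (homogeneous Neumann, so boundary terms vanish).
Substituting f(x) = -x^2 + 3*x - 2/3, the right-hand side is ∫_0^1/2 (-x^2 + 3*x - 2/3) v dx.
Compatibility check (pure Neumann): taking v ≡ 1 ∈ V gives 0 = ∫_0^1/2 f dx + (0) − (0), i.e. ∫_0^1/2 f dx must equal u'(0) − u'(1/2) = 0. Indeed ∫_0^1/2 (-x^2 + 3*x - 2/3) dx = 0, so the data are compatible. The solution is then unique only up to an additive constant (fix it e.g. by requiring ∫_0^1/2 u dx = 0).


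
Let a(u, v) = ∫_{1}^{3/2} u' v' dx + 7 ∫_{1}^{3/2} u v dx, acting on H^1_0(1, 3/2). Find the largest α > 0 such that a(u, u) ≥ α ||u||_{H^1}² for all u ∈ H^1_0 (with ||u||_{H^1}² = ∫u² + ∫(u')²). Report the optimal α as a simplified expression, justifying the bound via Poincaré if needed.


α = 1

Coercivity of a(·,·) on H^1_0(1, 3/2) means a(u, u) ≥ α ||u||_{H^1}² for every u ∈ H^1_0.
The interval has length L = 1/2, and Poincaré/coercivity depend only on L. Here a(u, u) = ∫(u')² + (7)·∫u².
Here c = 7 ≥ 1, so a(u,u) = ∫(u')² + c∫u² ≥ ∫(u')² + ∫u² = ||u||_{H^1}², i.e. α = 1 works. No larger α is possible: a(u,u) ≥ α||u||_{H^1}² means (1−α)∫(u')² ≥ (α−c)∫u², and for the modes u_n = sin(nπ(x−x₀)/L) (x₀ the left endpoint) one has ∫u_n²/∫(u_n')² = (L/(nπ))² → 0, so a(u_n,u_n)/||u_n||_{H^1}² → 1. Hence the optimal constant is α = 1.
Therefore α = 1.


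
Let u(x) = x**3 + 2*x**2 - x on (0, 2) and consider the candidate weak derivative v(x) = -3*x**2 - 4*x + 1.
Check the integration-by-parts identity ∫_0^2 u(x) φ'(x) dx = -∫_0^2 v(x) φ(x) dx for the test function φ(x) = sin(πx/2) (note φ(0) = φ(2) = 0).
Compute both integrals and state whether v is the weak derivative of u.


LHS = -36/π + 96/π^3, RHS = -96/π^3 + 36/π. No, v is not the weak derivative of u.

u(x) = x**3 + 2*x**2 - x, classical derivative u'(x) = 3*x**2 + 4*x - 1.
φ(x) = sin(πx/2), so φ'(x) = π*cos(π*x/2)/2.
Note φ(0) = φ(2) = 0, so the boundary term u·φ vanishes.
LHS = ∫_0^2 u(x) φ'(x) dx = ∫_0^2 (π*x^3*cos(π*x/2)/2 + π*x^2*cos(π*x/2) - π*x*cos(π*x/2)/2) dx. Term by term:
  ∫_0^2 π*x^2*cos(π*x/2) dx = -16/π;  ∫_0^2 π*x^3*cos(π*x/2)/2 dx = -24/π + 96/π^3;  ∫_0^2 -π*x*cos(π*x/2)/2 dx = 4/π.
Sum: -16/π + -24/π + 96/π^3 + 4/π = -36/π + 96/π^3.
So LHS = -36/π + 96/π^3.
∫_0^2 v(x) φ(x) dx = ∫_0^2 (-3*x^2*sin(π*x/2) - 4*x*sin(π*x/2) + sin(π*x/2)) dx. Term by term:
  ∫_0^2 -4*x*sin(π*x/2) dx = -16/π;  ∫_0^2 -3*x^2*sin(π*x/2) dx = -24/π + 96/π^3;  ∫_0^2 sin(π*x/2) dx = 4/π.
Sum: -16/π + -24/π + 96/π^3 + 4/π = -36/π + 96/π^3.
So RHS = -∫_0^2 v(x) φ(x) dx = -96/π^3 + 36/π.
LHS − RHS = -72/π + 192/π^3 ≠ 0, so the identity fails.
(For a valid weak derivative the identity must hold for EVERY test function, in particular this one. The failure shows v is NOT the weak derivative of u.)
Correct weak derivative would be u'(x) = 3*x**2 + 4*x - 1.


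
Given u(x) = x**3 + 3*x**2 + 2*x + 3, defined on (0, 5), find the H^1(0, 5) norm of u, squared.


||u||_{H^1}^2 = 2201005/42

The H^1 norm (squared) on an interval (0, L) is
  ||u||_{H^1}^2 = ∫_0^L u(x)^2 dx + ∫_0^L u'(x)^2 dx.
Compute u'(x) = 3*x**2 + 6*x + 2.
Then u(x)^2 = x**6 + 6*x**5 + 13*x**4 + 18*x**3 + 22*x**2 + 12*x + 9 and u'(x)^2 = 9*x**4 + 36*x**3 + 48*x**2 + 24*x + 4.
Integrate each monomial from 0 to 5 using ∫_0^5 c·x^n dx = c·5^(n+1)/(n+1):
  ∫_0^5 u(x)^2 dx = ∫_0^5 (x^6 + 6*x^5 + 13*x^4 + 18*x^3 + 22*x^2 + 12*x + 9) dx. Term by term:
    ∫_0^5 x^6 dx = 78125/7;  ∫_0^5 6*x^5 dx = 15625;  ∫_0^5 13*x^4 dx = 8125;
    ∫_0^5 18*x^3 dx = 5625/2;  ∫_0^5 22*x^2 dx = 2750/3;  ∫_0^5 12*x dx = 150;
    ∫_0^5 9 dx = 45.
  Sum: 78125/7 + 15625 + 8125 + 5625/2 + 2750/3 + 150 + 45 = 1631065/42.
  ∫_0^5 u'(x)^2 dx = ∫_0^5 (9*x^4 + 36*x^3 + 48*x^2 + 24*x + 4) dx. Term by term:
    ∫_0^5 9*x^4 dx = 5625;  ∫_0^5 36*x^3 dx = 5625;  ∫_0^5 48*x^2 dx = 2000;
    ∫_0^5 24*x dx = 300;  ∫_0^5 4 dx = 20.
  Sum: 5625 + 5625 + 2000 + 300 + 20 = 13570.
Adding: ||u||_{H^1}^2 = 1631065/42 + 13570 = 2201005/42.


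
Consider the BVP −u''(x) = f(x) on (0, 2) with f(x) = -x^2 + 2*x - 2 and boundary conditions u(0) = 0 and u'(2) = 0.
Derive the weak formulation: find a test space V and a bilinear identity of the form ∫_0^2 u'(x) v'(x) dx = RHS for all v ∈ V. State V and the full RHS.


V = {v ∈ H^1(0, 2) : v(0) = 0} (test functions vanish at x = 0 where u is specified); weak form: ∫_0^2 u'v' dx = ∫_0^2 (-x^2 + 2*x - 2) v dx for all v ∈ V.

Multiply both sides by a test function v and integrate from 0 to 2:
  ∫_0^2 −u''(x) v(x) dx = ∫_0^2 f(x) v(x) dx.
Integrate the LHS by parts once:
  ∫_0^2 −u'' v dx = −[u'(x) v(x)]_0^2 + ∫_0^2 u'(x) v'(x) dx.
Thus ∫_0^2 u'(x) v'(x) dx = ∫_0^2 f(x) v(x) dx + [u'(x) v(x)]_0^2.
Choose V so that boundary terms are either known or forced to vanish.
Mixed BC: u(0) = 0 (Dirichlet) and u'(2) = 0 (Neumann). Define V = {v ∈ H^1(0, 2) : v(0) = 0}. Then [u' v]_0^2 = u'(2)·v(2) − u'(0)·0 = 0.
Weak formulation: find u (satisfying any essential BC) such that ∫_0^2 u'(x) v'(x) dx = ∫_0^2 f v dx for all v ∈ V (Dirichlet at 0 absorbed into V; the Neumann datum at x = 2 is zero, so no boundary term remains).
Substituting f(x) = -x^2 + 2*x - 2, the right-hand side is ∫_0^2 (-x^2 + 2*x - 2) v dx.


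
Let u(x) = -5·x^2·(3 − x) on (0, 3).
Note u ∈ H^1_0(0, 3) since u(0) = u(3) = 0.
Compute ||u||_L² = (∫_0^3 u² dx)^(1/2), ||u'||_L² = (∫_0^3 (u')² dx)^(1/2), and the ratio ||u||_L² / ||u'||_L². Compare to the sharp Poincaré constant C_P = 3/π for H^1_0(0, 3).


||u||_L² / ||u'||_L² = 3*sqrt(14)/14 < C_P = 3/π.

u(x) = -5·x^2·(3 − x), so u'(x) = 15*x*(x - 2).
u(x) = -5·x^2·(3 − x) vanishes at x = 0 and x = 3, so u ∈ H^1_0(0, 3). Differentiate via the product rule and integrate the resulting polynomials term by term.
  ∫_0^3 u² dx = ∫_0^3 (25*x^6 - 150*x^5 + 225*x^4) dx. Term by term:
    ∫_0^3 25*x^6 dx = 54675/7;  ∫_0^3 -150*x^5 dx = -18225;  ∫_0^3 225*x^4 dx = 10935.
  Sum: 54675/7 − 18225 + 10935 = 3645/7.
  ∫_0^3 (u')² dx = ∫_0^3 (225*x^4 - 900*x^3 + 900*x^2) dx. Term by term:
    ∫_0^3 225*x^4 dx = 10935;  ∫_0^3 -900*x^3 dx = -18225;  ∫_0^3 900*x^2 dx = 8100.
  Sum: 10935 − 18225 + 8100 = 810.
∫_0^3 u² dx = 3645/7, so ||u||_L² = 27*sqrt(35)/7.
∫_0^3 (u')² dx = 810, so ||u'||_L² = 9*sqrt(10).
Ratio ||u||_L² / ||u'||_L² = 3*sqrt(14)/14.
Sharp Poincaré constant on H^1_0(0, 3) is C_P = L/π = 3/π, achieved by sin(π/3·x).
A polynomial bump cannot attain the sharp Poincaré constant (only the first sine eigenfunction does), so the ratio is strictly less than C_P, consistent with ||u||_L² ≤ C_P ||u'||_L².


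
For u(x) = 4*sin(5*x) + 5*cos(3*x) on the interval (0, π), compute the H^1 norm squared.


||u||_{H^1(0,π)}^2 = 333*π

u'(x) = -15*sin(3*x) + 20*cos(5*x).
Expand u² and (u')² and integrate term by term on (0, π), using: for integers n ≥ 1, ∫_0^π sin²(nx) dx = ∫_0^π cos²(nx) dx = π/2; for n ≠ n', ∫_0^π sin(nx)sin(n'x) dx = ∫_0^π cos(nx)cos(n'x) dx = 0; and by product-to-sum, ∫_0^π sin(nx)cos(n'x) dx = ½∫_0^π [sin((n+n')x) + sin((n−n')x)] dx, which is 0 when n+n' is even and 2n/(n²−n'²) when n+n' is odd (it need not vanish on (0, π)).
  u² squared terms: (4)²·∫sin(5x)² dx = 16·π/2 = 8*π;  (5)²·∫cos(3x)² dx = 25·π/2 = 25*π/2.
  u² cross terms: 2·(4)·(5)·∫sin(5x)·cos(3x) dx = 40·(0) = 0.
  So ∫_0^π u² dx = 8*π + 25*π/2 + 0 = 41*π/2.
  (u')² squared terms: (-15)²·∫sin(3x)² dx = 225·π/2 = 225*π/2;  (20)²·∫cos(5x)² dx = 400·π/2 = 200*π.
  (u')² cross terms: 2·(-15)·(20)·∫sin(3x)·cos(5x) dx = -600·(0) = 0.
  So ∫_0^π (u')² dx = 225*π/2 + 200*π + 0 = 625*π/2.
||u||_{H^1}^2 = (41*π/2) + (625*π/2) = 333*π.


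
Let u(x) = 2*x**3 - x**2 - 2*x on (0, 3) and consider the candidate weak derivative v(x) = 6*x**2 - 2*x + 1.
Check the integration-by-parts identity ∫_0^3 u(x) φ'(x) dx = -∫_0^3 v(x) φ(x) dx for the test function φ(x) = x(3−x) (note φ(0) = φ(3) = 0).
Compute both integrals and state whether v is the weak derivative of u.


LHS = -252/5, RHS = -639/10. No, v is not the weak derivative of u.

u(x) = 2*x**3 - x**2 - 2*x, classical derivative u'(x) = 6*x**2 - 2*x - 2.
φ(x) = x(3−x), so φ'(x) = 3 - 2*x.
Note φ(0) = φ(3) = 0, so the boundary term u·φ vanishes.
LHS = ∫_0^3 u(x) φ'(x) dx = ∫_0^3 (-4*x^4 + 8*x^3 + x^2 - 6*x) dx. Term by term:
  ∫_0^3 -4*x^4 dx = -972/5;  ∫_0^3 8*x^3 dx = 162;  ∫_0^3 x^2 dx = 9;
  ∫_0^3 -6*x dx = -27.
Sum: -972/5 + 162 + 9 − 27 = -252/5.
So LHS = -252/5.
∫_0^3 v(x) φ(x) dx = ∫_0^3 (-6*x^4 + 20*x^3 - 7*x^2 + 3*x) dx. Term by term:
  ∫_0^3 -6*x^4 dx = -1458/5;  ∫_0^3 20*x^3 dx = 405;  ∫_0^3 -7*x^2 dx = -63;
  ∫_0^3 3*x dx = 27/2.
Sum: -1458/5 + 405 − 63 + 27/2 = 639/10.
So RHS = -∫_0^3 v(x) φ(x) dx = -639/10.
LHS − RHS = 27/2 ≠ 0, so the identity fails.
(For a valid weak derivative the identity must hold for EVERY test function, in particular this one. The failure shows v is NOT the weak derivative of u.)
Correct weak derivative would be u'(x) = 6*x**2 - 2*x - 2.


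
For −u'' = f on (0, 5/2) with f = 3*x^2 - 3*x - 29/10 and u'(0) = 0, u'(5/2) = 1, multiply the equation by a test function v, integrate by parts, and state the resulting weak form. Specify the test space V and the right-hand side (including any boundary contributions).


V = H^1(0, 5/2) (v unrestricted at boundary; u is determined up to an additive constant); weak form: ∫_0^5/2 u'v' dx = ∫_0^5/2 (3*x^2 - 3*x - 29/10) v dx + v(5/2) for all v ∈ V.

Multiply both sides by a test function v and integrate from 0 to 5/2:
  ∫_0^5/2 −u''(x) v(x) dx = ∫_0^5/2 f(x) v(x) dx.
Integrate the LHS by parts once:
  ∫_0^5/2 −u'' v dx = −[u'(x) v(x)]_0^5/2 + ∫_0^5/2 u'(x) v'(x) dx.
Thus ∫_0^5/2 u'(x) v'(x) dx = ∫_0^5/2 f(x) v(x) dx + [u'(x) v(x)]_0^5/2.
Choose V so that boundary terms are either known or forced to vanish.
u has inhomogeneous Neumann u'(0) = 0, u'(5/2) = 1. [u' v]_0^5/2 = (1)·v(5/2) − (0)·v(0) = v(5/2). Take V = H^1(0, 5/2); boundary term becomes part of RHS.
Weak formulation: find u (satisfying any essential BC) such that ∫_0^5/2 u'(x) v'(x) dx = ∫_0^5/2 f v dx + v(5/2) for all v ∈ V (Neumann data are natural BCs: they enter the RHS as boundary terms).
Substituting f(x) = 3*x^2 - 3*x - 29/10, the right-hand side is ∫_0^5/2 (3*x^2 - 3*x - 29/10) v dx + v(5/2).
Compatibility check (pure Neumann): taking v ≡ 1 ∈ V gives 0 = ∫_0^5/2 f dx + (1) − (0), i.e. ∫_0^5/2 f dx must equal u'(0) − u'(5/2) = -1. Indeed ∫_0^5/2 (3*x^2 - 3*x - 29/10) dx = -1, so the data are compatible. The solution is then unique only up to an additive constant (fix it e.g. by requiring ∫_0^5/2 u dx = 0).


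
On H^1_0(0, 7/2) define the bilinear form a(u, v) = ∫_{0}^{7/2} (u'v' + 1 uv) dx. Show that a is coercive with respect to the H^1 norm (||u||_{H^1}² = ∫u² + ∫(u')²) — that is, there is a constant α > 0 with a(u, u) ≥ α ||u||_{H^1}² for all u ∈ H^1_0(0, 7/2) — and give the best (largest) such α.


α = 1

Coercivity of a(·,·) on H^1_0(0, 7/2) means a(u, u) ≥ α ||u||_{H^1}² for every u ∈ H^1_0.
The interval has length L = 7/2, and Poincaré/coercivity depend only on L. Here a(u, u) = ∫(u')² + (1)·∫u².
Here c = 1 ≥ 1, so a(u,u) = ∫(u')² + c∫u² ≥ ∫(u')² + ∫u² = ||u||_{H^1}², i.e. α = 1 works. No larger α is possible: a(u,u) ≥ α||u||_{H^1}² means (1−α)∫(u')² ≥ (α−c)∫u², and for the modes u_n = sin(nπ(x−x₀)/L) (x₀ the left endpoint) one has ∫u_n²/∫(u_n')² = (L/(nπ))² → 0, so a(u_n,u_n)/||u_n||_{H^1}² → 1. Hence the optimal constant is α = 1.
Therefore α = 1.


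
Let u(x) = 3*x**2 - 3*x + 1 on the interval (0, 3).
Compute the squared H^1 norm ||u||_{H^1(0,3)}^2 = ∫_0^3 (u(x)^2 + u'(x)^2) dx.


||u||_{H^1}^2 = 3729/10

The H^1 norm (squared) on an interval (0, L) is
  ||u||_{H^1}^2 = ∫_0^L u(x)^2 dx + ∫_0^L u'(x)^2 dx.
Compute u'(x) = 6*x - 3.
Then u(x)^2 = 9*x**4 - 18*x**3 + 15*x**2 - 6*x + 1 and u'(x)^2 = 36*x**2 - 36*x + 9.
Integrate each monomial from 0 to 3 using ∫_0^3 c·x^n dx = c·3^(n+1)/(n+1):
  ∫_0^3 u(x)^2 dx = ∫_0^3 (9*x^4 - 18*x^3 + 15*x^2 - 6*x + 1) dx. Term by term:
    ∫_0^3 9*x^4 dx = 2187/5;  ∫_0^3 -18*x^3 dx = -729/2;  ∫_0^3 15*x^2 dx = 135;
    ∫_0^3 -6*x dx = -27;  ∫_0^3 1 dx = 3.
  Sum: 2187/5 − 729/2 + 135 − 27 + 3 = 1839/10.
  ∫_0^3 u'(x)^2 dx = ∫_0^3 (36*x^2 - 36*x + 9) dx. Term by term:
    ∫_0^3 36*x^2 dx = 324;  ∫_0^3 -36*x dx = -162;  ∫_0^3 9 dx = 27.
  Sum: 324 − 162 + 27 = 189.
Adding: ||u||_{H^1}^2 = 1839/10 + 189 = 3729/10.


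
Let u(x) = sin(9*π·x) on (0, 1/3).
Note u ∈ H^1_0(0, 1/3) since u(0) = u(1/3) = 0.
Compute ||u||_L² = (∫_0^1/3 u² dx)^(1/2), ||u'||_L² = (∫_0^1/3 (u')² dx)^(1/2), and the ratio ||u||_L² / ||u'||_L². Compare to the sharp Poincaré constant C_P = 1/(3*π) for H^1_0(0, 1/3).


||u||_L² / ||u'||_L² = 1/(9*π) < C_P = 1/(3*π).

u(x) = sin(9*π·x), so u'(x) = 9*π*cos(9*π*x).
Writing u(x) = A·sin(kπx/L) with A = 1 and k = 3, use ∫_0^L sin²(kπx/L) dx = L/2 and ∫_0^L cos²(kπx/L) dx = L/2.
u² = 1·sin²(9*π·x) and (u')² = 81*π^2·cos²(9*π·x), and each of sin², cos² integrates to L/2 = 1/6 over (0, 1/3).
∫_0^1/3 u² dx = 1/6, so ||u||_L² = sqrt(6)/6.
∫_0^1/3 (u')² dx = 27*π^2/2, so ||u'||_L² = 3*sqrt(6)*π/2.
Ratio ||u||_L² / ||u'||_L² = 1/(9*π).
Sharp Poincaré constant on H^1_0(0, 1/3) is C_P = L/π = 1/(3*π), achieved by sin(3*π·x).
This is the k = 3 harmonic; the ratio L/(kπ) is strictly less than C_P = L/π, consistent with the sharp inequality ||u||_L² ≤ C_P ||u'||_L².


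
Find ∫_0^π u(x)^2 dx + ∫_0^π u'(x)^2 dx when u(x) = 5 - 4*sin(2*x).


||u||_{H^1(0,π)}^2 = 65*π

u'(x) = -8*cos(2*x).
Expand u² and (u')² and integrate term by term on (0, π), using: for integers n ≥ 1, ∫_0^π sin²(nx) dx = ∫_0^π cos²(nx) dx = π/2; for n ≠ n', ∫_0^π sin(nx)sin(n'x) dx = ∫_0^π cos(nx)cos(n'x) dx = 0; and by product-to-sum, ∫_0^π sin(nx)cos(n'x) dx = ½∫_0^π [sin((n+n')x) + sin((n−n')x)] dx, which is 0 when n+n' is even and 2n/(n²−n'²) when n+n' is odd (it need not vanish on (0, π)). For the constant mode: ∫_0^π 1 dx = π, ∫_0^π cos(nx) dx = 0, ∫_0^π sin(nx) dx = (1−(−1)^n)/n.
  u² squared terms: (5)²·∫1 dx = 25·π = 25*π;  (-4)²·∫sin(2x)² dx = 16·π/2 = 8*π.
  u² cross terms: 2·(5)·(-4)·∫1·sin(2x) dx = -40·(0) = 0.
  So ∫_0^π u² dx = 25*π + 8*π + 0 = 33*π.
  (u')² squared terms: (-8)²·∫cos(2x)² dx = 64·π/2 = 32*π.
  So ∫_0^π (u')² dx = 32*π.
||u||_{H^1}^2 = (33*π) + (32*π) = 65*π.


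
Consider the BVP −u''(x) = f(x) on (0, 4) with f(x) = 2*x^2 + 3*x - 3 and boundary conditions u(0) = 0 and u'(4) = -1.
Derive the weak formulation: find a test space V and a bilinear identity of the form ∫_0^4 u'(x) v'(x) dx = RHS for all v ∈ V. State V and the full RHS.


V = {v ∈ H^1(0, 4) : v(0) = 0} (test functions vanish at x = 0 where u is specified); weak form: ∫_0^4 u'v' dx = ∫_0^4 (2*x^2 + 3*x - 3) v dx − v(4) for all v ∈ V.

Multiply both sides by a test function v and integrate from 0 to 4:
  ∫_0^4 −u''(x) v(x) dx = ∫_0^4 f(x) v(x) dx.
Integrate the LHS by parts once:
  ∫_0^4 −u'' v dx = −[u'(x) v(x)]_0^4 + ∫_0^4 u'(x) v'(x) dx.
Thus ∫_0^4 u'(x) v'(x) dx = ∫_0^4 f(x) v(x) dx + [u'(x) v(x)]_0^4.
Choose V so that boundary terms are either known or forced to vanish.
Mixed BC: u(0) = 0 (Dirichlet) and u'(4) = -1 (Neumann). Define V = {v ∈ H^1(0, 4) : v(0) = 0}. Then [u' v]_0^4 = u'(4)·v(4) − u'(0)·0 = − v(4).
Weak formulation: find u (satisfying any essential BC) such that ∫_0^4 u'(x) v'(x) dx = ∫_0^4 f v dx − v(4) for all v ∈ V (Dirichlet at 0 absorbed into V; Neumann datum at x = 4 contributes the boundary term).
Substituting f(x) = 2*x^2 + 3*x - 3, the right-hand side is ∫_0^4 (2*x^2 + 3*x - 3) v dx − v(4).


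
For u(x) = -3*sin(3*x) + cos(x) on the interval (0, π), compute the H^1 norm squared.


||u||_{H^1(0,π)}^2 = 46*π

u'(x) = -sin(x) - 9*cos(3*x).
Expand u² and (u')² and integrate term by term on (0, π), using: for integers n ≥ 1, ∫_0^π sin²(nx) dx = ∫_0^π cos²(nx) dx = π/2; for n ≠ n', ∫_0^π sin(nx)sin(n'x) dx = ∫_0^π cos(nx)cos(n'x) dx = 0; and by product-to-sum, ∫_0^π sin(nx)cos(n'x) dx = ½∫_0^π [sin((n+n')x) + sin((n−n')x)] dx, which is 0 when n+n' is even and 2n/(n²−n'²) when n+n' is odd (it need not vanish on (0, π)).
  u² squared terms: (-3)²·∫sin(3x)² dx = 9·π/2 = 9*π/2;  (1)²·∫cos(x)² dx = 1·π/2 = π/2.
  u² cross terms: 2·(-3)·(1)·∫sin(3x)·cos(x) dx = -6·(0) = 0.
  So ∫_0^π u² dx = 9*π/2 + π/2 + 0 = 5*π.
  (u')² squared terms: (-1)²·∫sin(x)² dx = 1·π/2 = π/2;  (-9)²·∫cos(3x)² dx = 81·π/2 = 81*π/2.
  (u')² cross terms: 2·(-1)·(-9)·∫sin(x)·cos(3x) dx = 18·(0) = 0.
  So ∫_0^π (u')² dx = π/2 + 81*π/2 + 0 = 41*π.
||u||_{H^1}^2 = (5*π) + (41*π) = 46*π.


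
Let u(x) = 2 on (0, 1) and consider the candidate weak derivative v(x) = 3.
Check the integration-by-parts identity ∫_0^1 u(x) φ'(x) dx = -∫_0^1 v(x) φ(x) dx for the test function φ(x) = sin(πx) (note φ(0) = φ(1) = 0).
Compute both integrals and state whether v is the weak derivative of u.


LHS = 0, RHS = -6/π. No, v is not the weak derivative of u.

u(x) = 2, classical derivative u'(x) = 0.
φ(x) = sin(πx), so φ'(x) = π*cos(π*x).
Note φ(0) = φ(1) = 0, so the boundary term u·φ vanishes.
LHS = ∫_0^1 u(x) φ'(x) dx = ∫_0^1 (2*π*cos(π*x)) dx. Term by term:
  ∫_0^1 2*π*cos(π*x) dx = 0.
So LHS = 0.
∫_0^1 v(x) φ(x) dx = ∫_0^1 (3*sin(π*x)) dx. Term by term:
  ∫_0^1 3*sin(π*x) dx = 6/π.
So RHS = -∫_0^1 v(x) φ(x) dx = -6/π.
LHS − RHS = 6/π ≠ 0, so the identity fails.
(For a valid weak derivative the identity must hold for EVERY test function, in particular this one. The failure shows v is NOT the weak derivative of u.)
Correct weak derivative would be u'(x) = 0.


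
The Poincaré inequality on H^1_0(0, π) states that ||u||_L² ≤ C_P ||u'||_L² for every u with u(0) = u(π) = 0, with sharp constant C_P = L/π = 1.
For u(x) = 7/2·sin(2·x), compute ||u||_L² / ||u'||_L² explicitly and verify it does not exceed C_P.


||u||_L² / ||u'||_L² = 1/2 < C_P = 1.

u(x) = 7/2·sin(2·x), so u'(x) = 7*cos(2*x).
Writing u(x) = A·sin(kπx/L) with A = 7/2 and k = 2, use ∫_0^L sin²(kπx/L) dx = L/2 and ∫_0^L cos²(kπx/L) dx = L/2.
u² = 49/4·sin²(2·x) and (u')² = 49·cos²(2·x), and each of sin², cos² integrates to L/2 = π/2 over (0, π).
∫_0^π u² dx = 49*π/8, so ||u||_L² = 7*sqrt(2)*sqrt(π)/4.
∫_0^π (u')² dx = 49*π/2, so ||u'||_L² = 7*sqrt(2)*sqrt(π)/2.
Ratio ||u||_L² / ||u'||_L² = 1/2.
Sharp Poincaré constant on H^1_0(0, π) is C_P = L/π = 1, achieved by sin(x).
This is the k = 2 harmonic; the ratio L/(kπ) is strictly less than C_P = L/π, consistent with the sharp inequality ||u||_L² ≤ C_P ||u'||_L².


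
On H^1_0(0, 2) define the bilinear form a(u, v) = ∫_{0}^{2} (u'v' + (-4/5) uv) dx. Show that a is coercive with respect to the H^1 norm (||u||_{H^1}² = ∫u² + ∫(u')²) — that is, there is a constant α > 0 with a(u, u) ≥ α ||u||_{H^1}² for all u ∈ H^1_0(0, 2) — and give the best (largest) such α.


α = (-16/5 + π^2)/(4 + π^2)

Coercivity of a(·,·) on H^1_0(0, 2) means a(u, u) ≥ α ||u||_{H^1}² for every u ∈ H^1_0.
The interval has length L = 2, and Poincaré/coercivity depend only on L. Here a(u, u) = ∫(u')² + (-4/5)·∫u².
Here c = -4/5 < 0 with |c| < (π/L)² = π^2/4, so coercivity still holds. The condition a(u,u) ≥ α||u||_{H^1}² reads (1−α)∫(u')² ≥ (α−c)∫u². Any admissible α is ≤ 1 (rapidly oscillating u have ∫u²/∫(u')² → 0), and α = 1 would force 0 ≥ (1−c)∫u², impossible since c < 1; so 1−α > 0. By the sharp Poincaré inequality on H^1_0 of an interval of length L, ∫(u')² ≥ (π/L)²∫u² with equality for the first sine mode sin(π(x−x₀)/L) (x₀ the left endpoint), so the inequality holds for all u iff (1−α)(π/L)² ≥ α − c, i.e. α ≤ ((π/L)² + c)/((π/L)² + 1) = (1 + c(L/π)²)/(1 + (L/π)²). (Direct route, valid since c ≤ 0: Poincaré gives c∫u² ≥ c(L/π)²∫(u')², so a(u,u) ≥ (1 + c(L/π)²)∫(u')², while ||u||_{H^1}² ≤ (1 + (L/π)²)∫(u')²; dividing yields the same α.) With (π/L)² = π^2/4 and c = -4/5, the largest admissible constant is α = ((π/L)² + c)/((π/L)² + 1).
Simplifying, α = (-16/5 + π^2)/(4 + π^2).


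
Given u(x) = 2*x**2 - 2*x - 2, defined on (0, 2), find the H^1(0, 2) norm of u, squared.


||u||_{H^1}^2 = 128/5

The H^1 norm (squared) on an interval (0, L) is
  ||u||_{H^1}^2 = ∫_0^L u(x)^2 dx + ∫_0^L u'(x)^2 dx.
Compute u'(x) = 4*x - 2.
Then u(x)^2 = 4*x**4 - 8*x**3 - 4*x**2 + 8*x + 4 and u'(x)^2 = 16*x**2 - 16*x + 4.
Integrate each monomial from 0 to 2 using ∫_0^2 c·x^n dx = c·2^(n+1)/(n+1):
  ∫_0^2 u(x)^2 dx = ∫_0^2 (4*x^4 - 8*x^3 - 4*x^2 + 8*x + 4) dx. Term by term:
    ∫_0^2 4*x^4 dx = 128/5;  ∫_0^2 -8*x^3 dx = -32;  ∫_0^2 -4*x^2 dx = -32/3;
    ∫_0^2 8*x dx = 16;  ∫_0^2 4 dx = 8.
  Sum: 128/5 − 32 − 32/3 + 16 + 8 = 104/15.
  ∫_0^2 u'(x)^2 dx = ∫_0^2 (16*x^2 - 16*x + 4) dx. Term by term:
    ∫_0^2 16*x^2 dx = 128/3;  ∫_0^2 -16*x dx = -32;  ∫_0^2 4 dx = 8.
  Sum: 128/3 − 32 + 8 = 56/3.
Adding: ||u||_{H^1}^2 = 104/15 + 56/3 = 128/5.


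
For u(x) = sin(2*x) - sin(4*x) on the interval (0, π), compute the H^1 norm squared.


||u||_{H^1(0,π)}^2 = 11*π

u'(x) = 2*cos(2*x) - 4*cos(4*x).
Expand u² and (u')² and integrate term by term on (0, π), using: for integers n ≥ 1, ∫_0^π sin²(nx) dx = ∫_0^π cos²(nx) dx = π/2; for n ≠ n', ∫_0^π sin(nx)sin(n'x) dx = ∫_0^π cos(nx)cos(n'x) dx = 0; and by product-to-sum, ∫_0^π sin(nx)cos(n'x) dx = ½∫_0^π [sin((n+n')x) + sin((n−n')x)] dx, which is 0 when n+n' is even and 2n/(n²−n'²) when n+n' is odd (it need not vanish on (0, π)).
  u² squared terms: (-1)²·∫sin(4x)² dx = 1·π/2 = π/2;  (1)²·∫sin(2x)² dx = 1·π/2 = π/2.
  u² cross terms: 2·(-1)·(1)·∫sin(4x)·sin(2x) dx = -2·(0) = 0.
  So ∫_0^π u² dx = π/2 + π/2 + 0 = π.
  (u')² squared terms: (-4)²·∫cos(4x)² dx = 16·π/2 = 8*π;  (2)²·∫cos(2x)² dx = 4·π/2 = 2*π.
  (u')² cross terms: 2·(-4)·(2)·∫cos(4x)·cos(2x) dx = -16·(0) = 0.
  So ∫_0^π (u')² dx = 8*π + 2*π + 0 = 10*π.
||u||_{H^1}^2 = (π) + (10*π) = 11*π.


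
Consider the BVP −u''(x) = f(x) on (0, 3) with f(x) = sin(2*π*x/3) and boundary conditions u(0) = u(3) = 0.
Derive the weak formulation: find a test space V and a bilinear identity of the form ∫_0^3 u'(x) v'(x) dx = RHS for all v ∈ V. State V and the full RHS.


V = H^1_0(0, 3) (so v(0) = v(3) = 0); weak form: ∫_0^3 u'v' dx = ∫_0^3 (sin(2*π*x/3)) v dx for all v ∈ V.

Multiply both sides by a test function v and integrate from 0 to 3:
  ∫_0^3 −u''(x) v(x) dx = ∫_0^3 f(x) v(x) dx.
Integrate the LHS by parts once:
  ∫_0^3 −u'' v dx = −[u'(x) v(x)]_0^3 + ∫_0^3 u'(x) v'(x) dx.
Thus ∫_0^3 u'(x) v'(x) dx = ∫_0^3 f(x) v(x) dx + [u'(x) v(x)]_0^3.
Choose V so that boundary terms are either known or forced to vanish.
u is Dirichlet: u(0) = u(3) = 0. Let V = H^1_0(0, 3); then v(0) = v(3) = 0, and [u' v]_0^3 = 0.
Weak formulation: find u (satisfying any essential BC) such that ∫_0^3 u'(x) v'(x) dx = ∫_0^3 f v dx for all v ∈ V.
Substituting f(x) = sin(2*π*x/3), the right-hand side is ∫_0^3 (sin(2*π*x/3)) v dx.


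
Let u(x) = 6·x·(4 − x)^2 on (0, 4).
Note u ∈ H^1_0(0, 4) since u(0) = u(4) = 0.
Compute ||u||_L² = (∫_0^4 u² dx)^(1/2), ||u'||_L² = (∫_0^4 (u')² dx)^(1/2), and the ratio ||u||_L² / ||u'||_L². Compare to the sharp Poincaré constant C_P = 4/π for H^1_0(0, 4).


||u||_L² / ||u'||_L² = 2*sqrt(14)/7 < C_P = 4/π.

u(x) = 6·x·(4 − x)^2, so u'(x) = 6*(x - 4)*(3*x - 4).
u(x) = 6·x·(4 − x)^2 vanishes at x = 0 and x = 4, so u ∈ H^1_0(0, 4). Differentiate via the product rule and integrate the resulting polynomials term by term.
  ∫_0^4 u² dx = ∫_0^4 (36*x^6 - 576*x^5 + 3456*x^4 - 9216*x^3 + 9216*x^2) dx. Term by term:
    ∫_0^4 36*x^6 dx = 589824/7;  ∫_0^4 -576*x^5 dx = -393216;  ∫_0^4 3456*x^4 dx = 3538944/5;
    ∫_0^4 -9216*x^3 dx = -589824;  ∫_0^4 9216*x^2 dx = 196608.
  Sum: 589824/7 − 393216 + 3538944/5 − 589824 + 196608 = 196608/35.
  ∫_0^4 (u')² dx = ∫_0^4 (324*x^4 - 3456*x^3 + 12672*x^2 - 18432*x + 9216) dx. Term by term:
    ∫_0^4 324*x^4 dx = 331776/5;  ∫_0^4 -3456*x^3 dx = -221184;  ∫_0^4 12672*x^2 dx = 270336;
    ∫_0^4 -18432*x dx = -147456;  ∫_0^4 9216 dx = 36864.
  Sum: 331776/5 − 221184 + 270336 − 147456 + 36864 = 24576/5.
∫_0^4 u² dx = 196608/35, so ||u||_L² = 256*sqrt(105)/35.
∫_0^4 (u')² dx = 24576/5, so ||u'||_L² = 64*sqrt(30)/5.
Ratio ||u||_L² / ||u'||_L² = 2*sqrt(14)/7.
Sharp Poincaré constant on H^1_0(0, 4) is C_P = L/π = 4/π, achieved by sin(π/4·x).
A polynomial bump cannot attain the sharp Poincaré constant (only the first sine eigenfunction does), so the ratio is strictly less than C_P, consistent with ||u||_L² ≤ C_P ||u'||_L².


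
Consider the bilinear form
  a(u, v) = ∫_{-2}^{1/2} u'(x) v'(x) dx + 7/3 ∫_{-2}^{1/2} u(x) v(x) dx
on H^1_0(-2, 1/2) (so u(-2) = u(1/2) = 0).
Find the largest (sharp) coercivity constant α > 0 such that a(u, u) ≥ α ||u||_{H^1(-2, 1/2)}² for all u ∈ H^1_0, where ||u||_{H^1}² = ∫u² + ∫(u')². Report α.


α = 1

Coercivity of a(·,·) on H^1_0(-2, 1/2) means a(u, u) ≥ α ||u||_{H^1}² for every u ∈ H^1_0.
The interval has length L = 5/2, and Poincaré/coercivity depend only on L. Here a(u, u) = ∫(u')² + (7/3)·∫u².
Here c = 7/3 ≥ 1, so a(u,u) = ∫(u')² + c∫u² ≥ ∫(u')² + ∫u² = ||u||_{H^1}², i.e. α = 1 works. No larger α is possible: a(u,u) ≥ α||u||_{H^1}² means (1−α)∫(u')² ≥ (α−c)∫u², and for the modes u_n = sin(nπ(x−x₀)/L) (x₀ the left endpoint) one has ∫u_n²/∫(u_n')² = (L/(nπ))² → 0, so a(u_n,u_n)/||u_n||_{H^1}² → 1. Hence the optimal constant is α = 1.
Therefore α = 1.


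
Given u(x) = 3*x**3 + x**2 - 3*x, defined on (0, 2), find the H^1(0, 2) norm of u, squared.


||u||_{H^1}^2 = 67498/105

The H^1 norm (squared) on an interval (0, L) is
  ||u||_{H^1}^2 = ∫_0^L u(x)^2 dx + ∫_0^L u'(x)^2 dx.
Compute u'(x) = 9*x**2 + 2*x - 3.
Then u(x)^2 = 9*x**6 + 6*x**5 - 17*x**4 - 6*x**3 + 9*x**2 and u'(x)^2 = 81*x**4 + 36*x**3 - 50*x**2 - 12*x + 9.
Integrate each monomial from 0 to 2 using ∫_0^2 c·x^n dx = c·2^(n+1)/(n+1):
  ∫_0^2 u(x)^2 dx = ∫_0^2 (9*x^6 + 6*x^5 - 17*x^4 - 6*x^3 + 9*x^2) dx. Term by term:
    ∫_0^2 9*x^6 dx = 1152/7;  ∫_0^2 6*x^5 dx = 64;  ∫_0^2 -17*x^4 dx = -544/5;
    ∫_0^2 -6*x^3 dx = -24;  ∫_0^2 9*x^2 dx = 24.
  Sum: 1152/7 + 64 − 544/5 − 24 + 24 = 4192/35.
  ∫_0^2 u'(x)^2 dx = ∫_0^2 (81*x^4 + 36*x^3 - 50*x^2 - 12*x + 9) dx. Term by term:
    ∫_0^2 81*x^4 dx = 2592/5;  ∫_0^2 36*x^3 dx = 144;  ∫_0^2 -50*x^2 dx = -400/3;
    ∫_0^2 -12*x dx = -24;  ∫_0^2 9 dx = 18.
  Sum: 2592/5 + 144 − 400/3 − 24 + 18 = 7846/15.
Adding: ||u||_{H^1}^2 = 4192/35 + 7846/15 = 67498/105.


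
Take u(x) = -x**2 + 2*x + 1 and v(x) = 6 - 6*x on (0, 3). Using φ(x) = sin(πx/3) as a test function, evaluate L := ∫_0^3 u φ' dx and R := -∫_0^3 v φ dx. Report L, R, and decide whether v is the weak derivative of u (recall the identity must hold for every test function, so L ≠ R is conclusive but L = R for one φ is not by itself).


LHS = 6/π, RHS = 18/π. No, v is not the weak derivative of u.

u(x) = -x**2 + 2*x + 1, classical derivative u'(x) = 2 - 2*x.
φ(x) = sin(πx/3), so φ'(x) = π*cos(π*x/3)/3.
Note φ(0) = φ(3) = 0, so the boundary term u·φ vanishes.
LHS = ∫_0^3 u(x) φ'(x) dx = ∫_0^3 (-π*x^2*cos(π*x/3)/3 + 2*π*x*cos(π*x/3)/3 + π*cos(π*x/3)/3) dx. Term by term:
  ∫_0^3 π*cos(π*x/3)/3 dx = 0;  ∫_0^3 -π*x^2*cos(π*x/3)/3 dx = 18/π;  ∫_0^3 2*π*x*cos(π*x/3)/3 dx = -12/π.
Sum: 0 + 18/π − 12/π = 6/π.
So LHS = 6/π.
∫_0^3 v(x) φ(x) dx = ∫_0^3 (-6*x*sin(π*x/3) + 6*sin(π*x/3)) dx. Term by term:
  ∫_0^3 6*sin(π*x/3) dx = 36/π;  ∫_0^3 -6*x*sin(π*x/3) dx = -54/π.
Sum: 36/π − 54/π = -18/π.
So RHS = -∫_0^3 v(x) φ(x) dx = 18/π.
LHS − RHS = -12/π ≠ 0, so the identity fails.
(For a valid weak derivative the identity must hold for EVERY test function, in particular this one. The failure shows v is NOT the weak derivative of u.)
Correct weak derivative would be u'(x) = 2 - 2*x.


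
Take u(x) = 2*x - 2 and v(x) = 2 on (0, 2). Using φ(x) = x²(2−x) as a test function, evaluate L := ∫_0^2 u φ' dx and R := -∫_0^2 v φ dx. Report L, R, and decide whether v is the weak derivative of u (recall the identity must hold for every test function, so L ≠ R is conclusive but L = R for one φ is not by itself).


LHS = -8/3, RHS = -8/3. Yes, v = u' weakly.

u(x) = 2*x - 2, classical derivative u'(x) = 2.
φ(x) = x²(2−x), so φ'(x) = x*(4 - 3*x).
Note φ(0) = φ(2) = 0, so the boundary term u·φ vanishes.
LHS = ∫_0^2 u(x) φ'(x) dx = ∫_0^2 (-6*x^3 + 14*x^2 - 8*x) dx. Term by term:
  ∫_0^2 -6*x^3 dx = -24;  ∫_0^2 14*x^2 dx = 112/3;  ∫_0^2 -8*x dx = -16.
Sum: -24 + 112/3 − 16 = -8/3.
So LHS = -8/3.
∫_0^2 v(x) φ(x) dx = ∫_0^2 (-2*x^3 + 4*x^2) dx. Term by term:
  ∫_0^2 -2*x^3 dx = -8;  ∫_0^2 4*x^2 dx = 32/3.
Sum: -8 + 32/3 = 8/3.
So RHS = -∫_0^2 v(x) φ(x) dx = -8/3.
LHS = RHS, so the identity holds for this test φ.
Moreover u is smooth here and v(x) = u'(x) = 2 pointwise, so the identity holds for every test function. Hence v is the weak derivative of u.


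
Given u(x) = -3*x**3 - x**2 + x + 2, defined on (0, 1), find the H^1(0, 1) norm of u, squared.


||u||_{H^1}^2 = 4687/210

The H^1 norm (squared) on an interval (0, L) is
  ||u||_{H^1}^2 = ∫_0^L u(x)^2 dx + ∫_0^L u'(x)^2 dx.
Compute u'(x) = -9*x**2 - 2*x + 1.
Then u(x)^2 = 9*x**6 + 6*x**5 - 5*x**4 - 14*x**3 - 3*x**2 + 4*x + 4 and u'(x)^2 = 81*x**4 + 36*x**3 - 14*x**2 - 4*x + 1.
Integrate each monomial from 0 to 1 using ∫_0^1 c·x^n dx = c·1^(n+1)/(n+1):
  ∫_0^1 u(x)^2 dx = ∫_0^1 (9*x^6 + 6*x^5 - 5*x^4 - 14*x^3 - 3*x^2 + 4*x + 4) dx. Term by term:
    ∫_0^1 9*x^6 dx = 9/7;  ∫_0^1 6*x^5 dx = 1;  ∫_0^1 -5*x^4 dx = -1;
    ∫_0^1 -14*x^3 dx = -7/2;  ∫_0^1 -3*x^2 dx = -1;  ∫_0^1 4*x dx = 2;
    ∫_0^1 4 dx = 4.
  Sum: 9/7 + 1 − 1 − 7/2 − 1 + 2 + 4 = 39/14.
  ∫_0^1 u'(x)^2 dx = ∫_0^1 (81*x^4 + 36*x^3 - 14*x^2 - 4*x + 1) dx. Term by term:
    ∫_0^1 81*x^4 dx = 81/5;  ∫_0^1 36*x^3 dx = 9;  ∫_0^1 -14*x^2 dx = -14/3;
    ∫_0^1 -4*x dx = -2;  ∫_0^1 1 dx = 1.
  Sum: 81/5 + 9 − 14/3 − 2 + 1 = 293/15.
Adding: ||u||_{H^1}^2 = 39/14 + 293/15 = 4687/210.


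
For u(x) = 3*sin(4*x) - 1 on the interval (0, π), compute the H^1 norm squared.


||u||_{H^1(0,π)}^2 = 155*π/2

u'(x) = 12*cos(4*x).
Expand u² and (u')² and integrate term by term on (0, π), using: for integers n ≥ 1, ∫_0^π sin²(nx) dx = ∫_0^π cos²(nx) dx = π/2; for n ≠ n', ∫_0^π sin(nx)sin(n'x) dx = ∫_0^π cos(nx)cos(n'x) dx = 0; and by product-to-sum, ∫_0^π sin(nx)cos(n'x) dx = ½∫_0^π [sin((n+n')x) + sin((n−n')x)] dx, which is 0 when n+n' is even and 2n/(n²−n'²) when n+n' is odd (it need not vanish on (0, π)). For the constant mode: ∫_0^π 1 dx = π, ∫_0^π cos(nx) dx = 0, ∫_0^π sin(nx) dx = (1−(−1)^n)/n.
  u² squared terms: (-1)²·∫1 dx = 1·π = π;  (3)²·∫sin(4x)² dx = 9·π/2 = 9*π/2.
  u² cross terms: 2·(-1)·(3)·∫1·sin(4x) dx = -6·(0) = 0.
  So ∫_0^π u² dx = π + 9*π/2 + 0 = 11*π/2.
  (u')² squared terms: (12)²·∫cos(4x)² dx = 144·π/2 = 72*π.
  So ∫_0^π (u')² dx = 72*π.
||u||_{H^1}^2 = (11*π/2) + (72*π) = 155*π/2.


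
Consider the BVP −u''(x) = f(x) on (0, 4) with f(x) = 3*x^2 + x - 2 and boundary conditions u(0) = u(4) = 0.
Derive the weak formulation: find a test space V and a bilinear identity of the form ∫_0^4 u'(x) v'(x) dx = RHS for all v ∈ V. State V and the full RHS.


V = H^1_0(0, 4) (so v(0) = v(4) = 0); weak form: ∫_0^4 u'v' dx = ∫_0^4 (3*x^2 + x - 2) v dx for all v ∈ V.

Multiply both sides by a test function v and integrate from 0 to 4:
  ∫_0^4 −u''(x) v(x) dx = ∫_0^4 f(x) v(x) dx.
Integrate the LHS by parts once:
  ∫_0^4 −u'' v dx = −[u'(x) v(x)]_0^4 + ∫_0^4 u'(x) v'(x) dx.
Thus ∫_0^4 u'(x) v'(x) dx = ∫_0^4 f(x) v(x) dx + [u'(x) v(x)]_0^4.
Choose V so that boundary terms are either known or forced to vanish.
u is Dirichlet: u(0) = u(4) = 0. Let V = H^1_0(0, 4); then v(0) = v(4) = 0, and [u' v]_0^4 = 0.
Weak formulation: find u (satisfying any essential BC) such that ∫_0^4 u'(x) v'(x) dx = ∫_0^4 f v dx for all v ∈ V.
Substituting f(x) = 3*x^2 + x - 2, the right-hand side is ∫_0^4 (3*x^2 + x - 2) v dx.


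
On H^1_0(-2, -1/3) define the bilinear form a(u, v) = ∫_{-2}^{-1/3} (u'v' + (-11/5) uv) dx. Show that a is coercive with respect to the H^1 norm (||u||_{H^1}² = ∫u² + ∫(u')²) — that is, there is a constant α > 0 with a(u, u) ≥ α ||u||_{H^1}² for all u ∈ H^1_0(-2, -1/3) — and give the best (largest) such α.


α = (-55 + 9*π^2)/(25 + 9*π^2)

Coercivity of a(·,·) on H^1_0(-2, -1/3) means a(u, u) ≥ α ||u||_{H^1}² for every u ∈ H^1_0.
The interval has length L = 5/3, and Poincaré/coercivity depend only on L. Here a(u, u) = ∫(u')² + (-11/5)·∫u².
Here c = -11/5 < 0 with |c| < (π/L)² = 9*π^2/25, so coercivity still holds. The condition a(u,u) ≥ α||u||_{H^1}² reads (1−α)∫(u')² ≥ (α−c)∫u². Any admissible α is ≤ 1 (rapidly oscillating u have ∫u²/∫(u')² → 0), and α = 1 would force 0 ≥ (1−c)∫u², impossible since c < 1; so 1−α > 0. By the sharp Poincaré inequality on H^1_0 of an interval of length L, ∫(u')² ≥ (π/L)²∫u² with equality for the first sine mode sin(π(x−x₀)/L) (x₀ the left endpoint), so the inequality holds for all u iff (1−α)(π/L)² ≥ α − c, i.e. α ≤ ((π/L)² + c)/((π/L)² + 1) = (1 + c(L/π)²)/(1 + (L/π)²). (Direct route, valid since c ≤ 0: Poincaré gives c∫u² ≥ c(L/π)²∫(u')², so a(u,u) ≥ (1 + c(L/π)²)∫(u')², while ||u||_{H^1}² ≤ (1 + (L/π)²)∫(u')²; dividing yields the same α.) With (π/L)² = 9*π^2/25 and c = -11/5, the largest admissible constant is α = ((π/L)² + c)/((π/L)² + 1).
Simplifying, α = (-55 + 9*π^2)/(25 + 9*π^2).


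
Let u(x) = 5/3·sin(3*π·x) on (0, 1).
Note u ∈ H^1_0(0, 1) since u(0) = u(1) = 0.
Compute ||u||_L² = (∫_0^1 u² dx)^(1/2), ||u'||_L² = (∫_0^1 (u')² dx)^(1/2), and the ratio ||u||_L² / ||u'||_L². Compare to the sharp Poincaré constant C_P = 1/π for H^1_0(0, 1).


||u||_L² / ||u'||_L² = 1/(3*π) < C_P = 1/π.

u(x) = 5/3·sin(3*π·x), so u'(x) = 5*π*cos(3*π*x).
Writing u(x) = A·sin(kπx/L) with A = 5/3 and k = 3, use ∫_0^L sin²(kπx/L) dx = L/2 and ∫_0^L cos²(kπx/L) dx = L/2.
u² = 25/9·sin²(3*π·x) and (u')² = 25*π^2·cos²(3*π·x), and each of sin², cos² integrates to L/2 = 1/2 over (0, 1).
∫_0^1 u² dx = 25/18, so ||u||_L² = 5*sqrt(2)/6.
∫_0^1 (u')² dx = 25*π^2/2, so ||u'||_L² = 5*sqrt(2)*π/2.
Ratio ||u||_L² / ||u'||_L² = 1/(3*π).
Sharp Poincaré constant on H^1_0(0, 1) is C_P = L/π = 1/π, achieved by sin(π·x).
This is the k = 3 harmonic; the ratio L/(kπ) is strictly less than C_P = L/π, consistent with the sharp inequality ||u||_L² ≤ C_P ||u'||_L².


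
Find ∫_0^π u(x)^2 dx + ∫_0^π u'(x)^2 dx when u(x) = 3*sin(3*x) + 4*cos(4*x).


||u||_{H^1(0,π)}^2 = -2448/7 + 181*π

u'(x) = -16*sin(4*x) + 9*cos(3*x).
Expand u² and (u')² and integrate term by term on (0, π), using: for integers n ≥ 1, ∫_0^π sin²(nx) dx = ∫_0^π cos²(nx) dx = π/2; for n ≠ n', ∫_0^π sin(nx)sin(n'x) dx = ∫_0^π cos(nx)cos(n'x) dx = 0; and by product-to-sum, ∫_0^π sin(nx)cos(n'x) dx = ½∫_0^π [sin((n+n')x) + sin((n−n')x)] dx, which is 0 when n+n' is even and 2n/(n²−n'²) when n+n' is odd (it need not vanish on (0, π)).
  u² squared terms: (3)²·∫sin(3x)² dx = 9·π/2 = 9*π/2;  (4)²·∫cos(4x)² dx = 16·π/2 = 8*π.
  u² cross terms: 2·(3)·(4)·∫sin(3x)·cos(4x) dx = 24·(-6/7) = -144/7.
  So ∫_0^π u² dx = 9*π/2 + 8*π − 144/7 = -144/7 + 25*π/2.
  (u')² squared terms: (-16)²·∫sin(4x)² dx = 256·π/2 = 128*π;  (9)²·∫cos(3x)² dx = 81·π/2 = 81*π/2.
  (u')² cross terms: 2·(-16)·(9)·∫sin(4x)·cos(3x) dx = -288·(8/7) = -2304/7.
  So ∫_0^π (u')² dx = 128*π + 81*π/2 − 2304/7 = -2304/7 + 337*π/2.
||u||_{H^1}^2 = (-144/7 + 25*π/2) + (-2304/7 + 337*π/2) = -2448/7 + 181*π.


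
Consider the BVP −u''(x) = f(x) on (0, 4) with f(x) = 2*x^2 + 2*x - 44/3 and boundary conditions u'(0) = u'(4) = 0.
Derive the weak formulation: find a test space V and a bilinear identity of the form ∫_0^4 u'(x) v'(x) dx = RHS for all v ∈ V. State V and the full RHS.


V = H^1(0, 4) (no boundary constraint on v; u is determined up to an additive constant); weak form: ∫_0^4 u'v' dx = ∫_0^4 (2*x^2 + 2*x - 44/3) v dx for all v ∈ V.

Multiply both sides by a test function v and integrate from 0 to 4:
  ∫_0^4 −u''(x) v(x) dx = ∫_0^4 f(x) v(x) dx.
Integrate the LHS by parts once:
  ∫_0^4 −u'' v dx = −[u'(x) v(x)]_0^4 + ∫_0^4 u'(x) v'(x) dx.
Thus ∫_0^4 u'(x) v'(x) dx = ∫_0^4 f(x) v(x) dx + [u'(x) v(x)]_0^4.
Choose V so that boundary terms are either known or forced to vanish.
u has homogeneous Neumann: u'(0) = u'(4) = 0. So [u' v]_0^4 = 0·v(4) − 0·v(0) = 0 for any v; take V = H^1(0, 4).
Weak formulation: find u (satisfying any essential BC) such that ∫_0^4 u'(x) v'(x) dx = ∫_0^4 f v dx for all v ∈ V (homogeneous Neumann, so boundary terms vanish).
Substituting f(x) = 2*x^2 + 2*x - 44/3, the right-hand side is ∫_0^4 (2*x^2 + 2*x - 44/3) v dx.
Compatibility check (pure Neumann): taking v ≡ 1 ∈ V gives 0 = ∫_0^4 f dx + (0) − (0), i.e. ∫_0^4 f dx must equal u'(0) − u'(4) = 0. Indeed ∫_0^4 (2*x^2 + 2*x - 44/3) dx = 0, so the data are compatible. The solution is then unique only up to an additive constant (fix it e.g. by requiring ∫_0^4 u dx = 0).


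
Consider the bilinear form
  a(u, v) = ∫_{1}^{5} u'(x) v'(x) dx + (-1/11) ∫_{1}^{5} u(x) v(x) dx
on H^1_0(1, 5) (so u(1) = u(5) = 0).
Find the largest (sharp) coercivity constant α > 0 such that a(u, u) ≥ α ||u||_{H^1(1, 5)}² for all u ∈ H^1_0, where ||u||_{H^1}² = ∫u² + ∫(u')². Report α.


α = (-16/11 + π^2)/(π^2 + 16)

Coercivity of a(·,·) on H^1_0(1, 5) means a(u, u) ≥ α ||u||_{H^1}² for every u ∈ H^1_0.
The interval has length L = 4, and Poincaré/coercivity depend only on L. Here a(u, u) = ∫(u')² + (-1/11)·∫u².
Here c = -1/11 < 0 with |c| < (π/L)² = π^2/16, so coercivity still holds. The condition a(u,u) ≥ α||u||_{H^1}² reads (1−α)∫(u')² ≥ (α−c)∫u². Any admissible α is ≤ 1 (rapidly oscillating u have ∫u²/∫(u')² → 0), and α = 1 would force 0 ≥ (1−c)∫u², impossible since c < 1; so 1−α > 0. By the sharp Poincaré inequality on H^1_0 of an interval of length L, ∫(u')² ≥ (π/L)²∫u² with equality for the first sine mode sin(π(x−x₀)/L) (x₀ the left endpoint), so the inequality holds for all u iff (1−α)(π/L)² ≥ α − c, i.e. α ≤ ((π/L)² + c)/((π/L)² + 1) = (1 + c(L/π)²)/(1 + (L/π)²). (Direct route, valid since c ≤ 0: Poincaré gives c∫u² ≥ c(L/π)²∫(u')², so a(u,u) ≥ (1 + c(L/π)²)∫(u')², while ||u||_{H^1}² ≤ (1 + (L/π)²)∫(u')²; dividing yields the same α.) With (π/L)² = π^2/16 and c = -1/11, the largest admissible constant is α = ((π/L)² + c)/((π/L)² + 1).
Simplifying, α = (-16/11 + π^2)/(π^2 + 16).
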